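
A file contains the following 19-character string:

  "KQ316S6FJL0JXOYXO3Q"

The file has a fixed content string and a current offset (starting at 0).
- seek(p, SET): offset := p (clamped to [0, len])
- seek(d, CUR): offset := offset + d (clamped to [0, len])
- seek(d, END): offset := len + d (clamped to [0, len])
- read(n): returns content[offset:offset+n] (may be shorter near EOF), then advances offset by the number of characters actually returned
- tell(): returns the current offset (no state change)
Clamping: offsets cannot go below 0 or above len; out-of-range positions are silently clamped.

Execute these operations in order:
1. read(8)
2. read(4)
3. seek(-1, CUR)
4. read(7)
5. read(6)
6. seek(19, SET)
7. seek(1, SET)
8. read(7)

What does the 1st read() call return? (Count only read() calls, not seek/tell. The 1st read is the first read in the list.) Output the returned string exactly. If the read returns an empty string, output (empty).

After 1 (read(8)): returned 'KQ316S6F', offset=8
After 2 (read(4)): returned 'JL0J', offset=12
After 3 (seek(-1, CUR)): offset=11
After 4 (read(7)): returned 'JXOYXO3', offset=18
After 5 (read(6)): returned 'Q', offset=19
After 6 (seek(19, SET)): offset=19
After 7 (seek(1, SET)): offset=1
After 8 (read(7)): returned 'Q316S6F', offset=8

Answer: KQ316S6F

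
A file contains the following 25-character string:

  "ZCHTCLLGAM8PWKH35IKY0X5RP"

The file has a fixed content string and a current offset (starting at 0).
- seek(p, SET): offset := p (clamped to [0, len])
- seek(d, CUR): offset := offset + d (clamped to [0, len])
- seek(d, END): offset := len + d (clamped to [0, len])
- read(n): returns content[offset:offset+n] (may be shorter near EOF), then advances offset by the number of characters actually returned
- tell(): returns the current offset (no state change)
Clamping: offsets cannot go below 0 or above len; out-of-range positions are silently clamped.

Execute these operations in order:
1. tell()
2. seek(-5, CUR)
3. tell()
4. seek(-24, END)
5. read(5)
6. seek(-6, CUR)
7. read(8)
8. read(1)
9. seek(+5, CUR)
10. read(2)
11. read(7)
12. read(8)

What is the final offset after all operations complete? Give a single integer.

Answer: 25

Derivation:
After 1 (tell()): offset=0
After 2 (seek(-5, CUR)): offset=0
After 3 (tell()): offset=0
After 4 (seek(-24, END)): offset=1
After 5 (read(5)): returned 'CHTCL', offset=6
After 6 (seek(-6, CUR)): offset=0
After 7 (read(8)): returned 'ZCHTCLLG', offset=8
After 8 (read(1)): returned 'A', offset=9
After 9 (seek(+5, CUR)): offset=14
After 10 (read(2)): returned 'H3', offset=16
After 11 (read(7)): returned '5IKY0X5', offset=23
After 12 (read(8)): returned 'RP', offset=25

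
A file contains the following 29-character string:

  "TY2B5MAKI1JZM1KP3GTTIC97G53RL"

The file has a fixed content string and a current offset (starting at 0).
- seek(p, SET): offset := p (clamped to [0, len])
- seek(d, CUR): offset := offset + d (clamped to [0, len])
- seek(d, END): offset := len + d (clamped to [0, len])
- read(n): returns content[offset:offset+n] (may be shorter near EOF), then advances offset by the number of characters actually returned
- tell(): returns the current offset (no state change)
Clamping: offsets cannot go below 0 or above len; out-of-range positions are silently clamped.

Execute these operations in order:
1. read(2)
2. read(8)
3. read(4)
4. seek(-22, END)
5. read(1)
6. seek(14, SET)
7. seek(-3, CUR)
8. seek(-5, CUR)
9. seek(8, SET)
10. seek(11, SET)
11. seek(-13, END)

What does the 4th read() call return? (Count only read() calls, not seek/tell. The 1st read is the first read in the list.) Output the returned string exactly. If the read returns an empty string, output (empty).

After 1 (read(2)): returned 'TY', offset=2
After 2 (read(8)): returned '2B5MAKI1', offset=10
After 3 (read(4)): returned 'JZM1', offset=14
After 4 (seek(-22, END)): offset=7
After 5 (read(1)): returned 'K', offset=8
After 6 (seek(14, SET)): offset=14
After 7 (seek(-3, CUR)): offset=11
After 8 (seek(-5, CUR)): offset=6
After 9 (seek(8, SET)): offset=8
After 10 (seek(11, SET)): offset=11
After 11 (seek(-13, END)): offset=16

Answer: K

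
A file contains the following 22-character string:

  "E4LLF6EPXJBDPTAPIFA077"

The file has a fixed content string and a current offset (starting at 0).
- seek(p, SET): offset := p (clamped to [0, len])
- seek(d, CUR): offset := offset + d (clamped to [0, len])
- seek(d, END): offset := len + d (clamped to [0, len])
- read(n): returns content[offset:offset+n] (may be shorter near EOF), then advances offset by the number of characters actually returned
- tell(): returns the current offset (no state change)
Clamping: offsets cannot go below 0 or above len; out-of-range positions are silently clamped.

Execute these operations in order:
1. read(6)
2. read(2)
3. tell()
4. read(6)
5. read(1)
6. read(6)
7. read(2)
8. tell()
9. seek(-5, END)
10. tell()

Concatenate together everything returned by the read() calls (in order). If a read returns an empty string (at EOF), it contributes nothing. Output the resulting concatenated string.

Answer: E4LLF6EPXJBDPTAPIFA077

Derivation:
After 1 (read(6)): returned 'E4LLF6', offset=6
After 2 (read(2)): returned 'EP', offset=8
After 3 (tell()): offset=8
After 4 (read(6)): returned 'XJBDPT', offset=14
After 5 (read(1)): returned 'A', offset=15
After 6 (read(6)): returned 'PIFA07', offset=21
After 7 (read(2)): returned '7', offset=22
After 8 (tell()): offset=22
After 9 (seek(-5, END)): offset=17
After 10 (tell()): offset=17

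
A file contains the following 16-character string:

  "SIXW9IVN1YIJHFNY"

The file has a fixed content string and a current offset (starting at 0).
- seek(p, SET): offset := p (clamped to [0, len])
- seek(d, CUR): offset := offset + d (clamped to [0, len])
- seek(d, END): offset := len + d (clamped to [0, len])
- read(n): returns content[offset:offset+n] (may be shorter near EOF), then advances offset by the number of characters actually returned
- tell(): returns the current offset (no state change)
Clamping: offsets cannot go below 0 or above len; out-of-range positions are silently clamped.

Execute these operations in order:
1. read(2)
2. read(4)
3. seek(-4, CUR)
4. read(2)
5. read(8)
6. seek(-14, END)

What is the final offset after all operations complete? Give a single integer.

After 1 (read(2)): returned 'SI', offset=2
After 2 (read(4)): returned 'XW9I', offset=6
After 3 (seek(-4, CUR)): offset=2
After 4 (read(2)): returned 'XW', offset=4
After 5 (read(8)): returned '9IVN1YIJ', offset=12
After 6 (seek(-14, END)): offset=2

Answer: 2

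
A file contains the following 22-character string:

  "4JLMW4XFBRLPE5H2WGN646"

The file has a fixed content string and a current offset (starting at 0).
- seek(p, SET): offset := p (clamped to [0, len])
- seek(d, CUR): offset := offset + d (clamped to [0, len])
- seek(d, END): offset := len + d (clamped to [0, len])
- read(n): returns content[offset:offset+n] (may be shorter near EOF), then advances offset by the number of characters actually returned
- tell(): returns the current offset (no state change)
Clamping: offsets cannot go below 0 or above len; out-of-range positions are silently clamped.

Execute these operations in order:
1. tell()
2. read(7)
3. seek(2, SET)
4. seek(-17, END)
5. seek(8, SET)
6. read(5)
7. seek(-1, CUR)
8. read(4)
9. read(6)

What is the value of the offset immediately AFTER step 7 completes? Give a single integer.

Answer: 12

Derivation:
After 1 (tell()): offset=0
After 2 (read(7)): returned '4JLMW4X', offset=7
After 3 (seek(2, SET)): offset=2
After 4 (seek(-17, END)): offset=5
After 5 (seek(8, SET)): offset=8
After 6 (read(5)): returned 'BRLPE', offset=13
After 7 (seek(-1, CUR)): offset=12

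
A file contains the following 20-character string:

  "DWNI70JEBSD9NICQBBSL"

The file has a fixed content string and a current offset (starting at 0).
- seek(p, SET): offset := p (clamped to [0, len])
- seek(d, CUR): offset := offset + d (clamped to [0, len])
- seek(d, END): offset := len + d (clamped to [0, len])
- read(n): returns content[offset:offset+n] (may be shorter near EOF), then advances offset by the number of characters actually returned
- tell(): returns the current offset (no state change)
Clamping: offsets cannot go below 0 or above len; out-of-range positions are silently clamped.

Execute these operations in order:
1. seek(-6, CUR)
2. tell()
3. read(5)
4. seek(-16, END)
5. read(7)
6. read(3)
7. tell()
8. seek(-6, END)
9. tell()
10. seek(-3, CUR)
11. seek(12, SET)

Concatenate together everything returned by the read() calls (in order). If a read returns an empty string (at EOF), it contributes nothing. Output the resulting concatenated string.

Answer: DWNI770JEBSD9NI

Derivation:
After 1 (seek(-6, CUR)): offset=0
After 2 (tell()): offset=0
After 3 (read(5)): returned 'DWNI7', offset=5
After 4 (seek(-16, END)): offset=4
After 5 (read(7)): returned '70JEBSD', offset=11
After 6 (read(3)): returned '9NI', offset=14
After 7 (tell()): offset=14
After 8 (seek(-6, END)): offset=14
After 9 (tell()): offset=14
After 10 (seek(-3, CUR)): offset=11
After 11 (seek(12, SET)): offset=12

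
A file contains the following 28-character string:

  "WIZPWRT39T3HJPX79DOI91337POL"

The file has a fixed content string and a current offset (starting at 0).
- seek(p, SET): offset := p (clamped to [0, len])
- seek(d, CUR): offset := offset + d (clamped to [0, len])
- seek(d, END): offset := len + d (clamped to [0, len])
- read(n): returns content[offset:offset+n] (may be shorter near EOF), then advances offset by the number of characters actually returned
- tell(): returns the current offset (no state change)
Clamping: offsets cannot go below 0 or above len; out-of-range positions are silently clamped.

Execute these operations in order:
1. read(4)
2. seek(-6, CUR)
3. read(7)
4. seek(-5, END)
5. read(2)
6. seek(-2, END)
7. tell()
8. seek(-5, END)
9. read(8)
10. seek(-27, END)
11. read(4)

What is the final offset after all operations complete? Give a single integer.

After 1 (read(4)): returned 'WIZP', offset=4
After 2 (seek(-6, CUR)): offset=0
After 3 (read(7)): returned 'WIZPWRT', offset=7
After 4 (seek(-5, END)): offset=23
After 5 (read(2)): returned '37', offset=25
After 6 (seek(-2, END)): offset=26
After 7 (tell()): offset=26
After 8 (seek(-5, END)): offset=23
After 9 (read(8)): returned '37POL', offset=28
After 10 (seek(-27, END)): offset=1
After 11 (read(4)): returned 'IZPW', offset=5

Answer: 5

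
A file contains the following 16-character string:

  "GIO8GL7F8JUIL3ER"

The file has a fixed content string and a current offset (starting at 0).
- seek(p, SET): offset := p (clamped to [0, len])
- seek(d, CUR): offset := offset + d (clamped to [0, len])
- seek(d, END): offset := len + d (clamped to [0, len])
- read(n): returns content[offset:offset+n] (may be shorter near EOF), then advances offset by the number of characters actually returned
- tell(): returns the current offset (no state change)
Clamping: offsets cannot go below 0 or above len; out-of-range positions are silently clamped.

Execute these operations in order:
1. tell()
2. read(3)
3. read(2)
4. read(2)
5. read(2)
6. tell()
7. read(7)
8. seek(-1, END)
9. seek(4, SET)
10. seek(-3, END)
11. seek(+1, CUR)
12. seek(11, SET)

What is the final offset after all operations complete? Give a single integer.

Answer: 11

Derivation:
After 1 (tell()): offset=0
After 2 (read(3)): returned 'GIO', offset=3
After 3 (read(2)): returned '8G', offset=5
After 4 (read(2)): returned 'L7', offset=7
After 5 (read(2)): returned 'F8', offset=9
After 6 (tell()): offset=9
After 7 (read(7)): returned 'JUIL3ER', offset=16
After 8 (seek(-1, END)): offset=15
After 9 (seek(4, SET)): offset=4
After 10 (seek(-3, END)): offset=13
After 11 (seek(+1, CUR)): offset=14
After 12 (seek(11, SET)): offset=11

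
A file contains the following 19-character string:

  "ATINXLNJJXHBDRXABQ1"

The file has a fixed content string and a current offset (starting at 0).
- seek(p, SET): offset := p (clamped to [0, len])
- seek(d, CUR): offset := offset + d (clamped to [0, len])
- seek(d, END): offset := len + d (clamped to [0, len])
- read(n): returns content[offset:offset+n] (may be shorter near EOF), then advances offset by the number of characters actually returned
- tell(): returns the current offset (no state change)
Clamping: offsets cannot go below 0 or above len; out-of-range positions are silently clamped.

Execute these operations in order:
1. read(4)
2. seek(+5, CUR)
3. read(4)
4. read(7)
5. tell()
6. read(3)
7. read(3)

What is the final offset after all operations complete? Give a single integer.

Answer: 19

Derivation:
After 1 (read(4)): returned 'ATIN', offset=4
After 2 (seek(+5, CUR)): offset=9
After 3 (read(4)): returned 'XHBD', offset=13
After 4 (read(7)): returned 'RXABQ1', offset=19
After 5 (tell()): offset=19
After 6 (read(3)): returned '', offset=19
After 7 (read(3)): returned '', offset=19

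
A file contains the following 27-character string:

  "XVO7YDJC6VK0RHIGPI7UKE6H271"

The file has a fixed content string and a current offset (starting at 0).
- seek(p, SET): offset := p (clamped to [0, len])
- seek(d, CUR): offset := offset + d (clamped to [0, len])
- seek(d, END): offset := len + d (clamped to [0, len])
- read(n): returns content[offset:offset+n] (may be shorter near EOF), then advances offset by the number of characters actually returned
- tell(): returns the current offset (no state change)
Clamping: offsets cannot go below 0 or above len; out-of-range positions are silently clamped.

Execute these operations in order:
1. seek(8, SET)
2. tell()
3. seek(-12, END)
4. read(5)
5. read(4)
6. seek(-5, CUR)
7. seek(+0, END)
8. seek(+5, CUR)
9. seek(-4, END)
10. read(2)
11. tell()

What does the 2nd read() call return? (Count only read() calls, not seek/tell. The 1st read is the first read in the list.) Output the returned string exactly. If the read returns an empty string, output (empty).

After 1 (seek(8, SET)): offset=8
After 2 (tell()): offset=8
After 3 (seek(-12, END)): offset=15
After 4 (read(5)): returned 'GPI7U', offset=20
After 5 (read(4)): returned 'KE6H', offset=24
After 6 (seek(-5, CUR)): offset=19
After 7 (seek(+0, END)): offset=27
After 8 (seek(+5, CUR)): offset=27
After 9 (seek(-4, END)): offset=23
After 10 (read(2)): returned 'H2', offset=25
After 11 (tell()): offset=25

Answer: KE6H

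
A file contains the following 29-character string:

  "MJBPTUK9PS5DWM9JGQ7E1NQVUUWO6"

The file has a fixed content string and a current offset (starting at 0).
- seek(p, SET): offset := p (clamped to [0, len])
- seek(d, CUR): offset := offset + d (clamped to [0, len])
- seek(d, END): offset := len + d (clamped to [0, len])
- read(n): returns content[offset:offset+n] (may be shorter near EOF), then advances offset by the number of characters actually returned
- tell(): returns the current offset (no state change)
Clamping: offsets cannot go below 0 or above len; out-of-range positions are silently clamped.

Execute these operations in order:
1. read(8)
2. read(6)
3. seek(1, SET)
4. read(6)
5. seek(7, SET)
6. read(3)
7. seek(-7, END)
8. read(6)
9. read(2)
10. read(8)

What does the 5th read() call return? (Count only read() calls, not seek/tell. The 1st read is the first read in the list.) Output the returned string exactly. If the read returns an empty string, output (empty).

Answer: QVUUWO

Derivation:
After 1 (read(8)): returned 'MJBPTUK9', offset=8
After 2 (read(6)): returned 'PS5DWM', offset=14
After 3 (seek(1, SET)): offset=1
After 4 (read(6)): returned 'JBPTUK', offset=7
After 5 (seek(7, SET)): offset=7
After 6 (read(3)): returned '9PS', offset=10
After 7 (seek(-7, END)): offset=22
After 8 (read(6)): returned 'QVUUWO', offset=28
After 9 (read(2)): returned '6', offset=29
After 10 (read(8)): returned '', offset=29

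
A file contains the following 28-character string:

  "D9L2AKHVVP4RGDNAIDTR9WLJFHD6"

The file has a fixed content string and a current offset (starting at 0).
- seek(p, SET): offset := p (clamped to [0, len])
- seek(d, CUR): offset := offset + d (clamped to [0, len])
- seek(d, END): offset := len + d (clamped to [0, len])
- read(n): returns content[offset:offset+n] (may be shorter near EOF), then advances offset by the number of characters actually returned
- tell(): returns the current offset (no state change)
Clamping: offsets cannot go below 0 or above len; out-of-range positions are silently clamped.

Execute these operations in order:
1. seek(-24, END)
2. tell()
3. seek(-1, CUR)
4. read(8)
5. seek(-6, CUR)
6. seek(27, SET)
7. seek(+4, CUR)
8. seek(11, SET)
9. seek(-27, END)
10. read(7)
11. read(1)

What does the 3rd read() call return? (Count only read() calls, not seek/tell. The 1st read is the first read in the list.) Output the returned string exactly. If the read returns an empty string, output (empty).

After 1 (seek(-24, END)): offset=4
After 2 (tell()): offset=4
After 3 (seek(-1, CUR)): offset=3
After 4 (read(8)): returned '2AKHVVP4', offset=11
After 5 (seek(-6, CUR)): offset=5
After 6 (seek(27, SET)): offset=27
After 7 (seek(+4, CUR)): offset=28
After 8 (seek(11, SET)): offset=11
After 9 (seek(-27, END)): offset=1
After 10 (read(7)): returned '9L2AKHV', offset=8
After 11 (read(1)): returned 'V', offset=9

Answer: V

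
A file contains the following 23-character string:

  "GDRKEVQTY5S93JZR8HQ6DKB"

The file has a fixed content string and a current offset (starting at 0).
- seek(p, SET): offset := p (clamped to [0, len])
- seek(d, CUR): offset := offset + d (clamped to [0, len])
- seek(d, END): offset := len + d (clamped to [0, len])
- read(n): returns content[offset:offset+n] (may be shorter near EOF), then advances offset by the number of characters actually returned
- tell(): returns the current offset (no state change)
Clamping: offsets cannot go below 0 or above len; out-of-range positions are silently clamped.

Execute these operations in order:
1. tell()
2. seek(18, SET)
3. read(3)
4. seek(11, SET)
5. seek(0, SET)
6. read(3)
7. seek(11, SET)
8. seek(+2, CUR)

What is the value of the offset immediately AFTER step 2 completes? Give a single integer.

After 1 (tell()): offset=0
After 2 (seek(18, SET)): offset=18

Answer: 18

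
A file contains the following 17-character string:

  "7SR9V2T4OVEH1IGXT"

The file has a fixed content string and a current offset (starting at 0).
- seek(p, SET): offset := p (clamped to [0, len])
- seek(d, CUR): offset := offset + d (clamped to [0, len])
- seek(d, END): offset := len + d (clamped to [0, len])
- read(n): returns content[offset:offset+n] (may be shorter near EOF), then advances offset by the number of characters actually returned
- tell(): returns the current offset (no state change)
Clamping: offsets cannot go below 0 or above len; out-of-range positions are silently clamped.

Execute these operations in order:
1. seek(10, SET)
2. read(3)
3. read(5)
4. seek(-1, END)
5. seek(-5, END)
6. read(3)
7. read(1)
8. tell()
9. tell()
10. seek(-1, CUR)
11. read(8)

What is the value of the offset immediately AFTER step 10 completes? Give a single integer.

Answer: 15

Derivation:
After 1 (seek(10, SET)): offset=10
After 2 (read(3)): returned 'EH1', offset=13
After 3 (read(5)): returned 'IGXT', offset=17
After 4 (seek(-1, END)): offset=16
After 5 (seek(-5, END)): offset=12
After 6 (read(3)): returned '1IG', offset=15
After 7 (read(1)): returned 'X', offset=16
After 8 (tell()): offset=16
After 9 (tell()): offset=16
After 10 (seek(-1, CUR)): offset=15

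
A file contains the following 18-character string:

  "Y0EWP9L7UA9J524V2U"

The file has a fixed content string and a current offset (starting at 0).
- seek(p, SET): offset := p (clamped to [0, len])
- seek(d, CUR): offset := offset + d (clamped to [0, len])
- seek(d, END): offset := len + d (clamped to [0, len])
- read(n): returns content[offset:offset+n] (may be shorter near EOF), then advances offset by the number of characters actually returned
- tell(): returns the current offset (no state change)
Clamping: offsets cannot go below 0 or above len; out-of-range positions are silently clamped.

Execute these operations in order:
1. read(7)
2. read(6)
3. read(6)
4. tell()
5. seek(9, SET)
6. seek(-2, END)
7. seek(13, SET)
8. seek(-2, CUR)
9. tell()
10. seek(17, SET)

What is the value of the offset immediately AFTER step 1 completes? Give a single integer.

After 1 (read(7)): returned 'Y0EWP9L', offset=7

Answer: 7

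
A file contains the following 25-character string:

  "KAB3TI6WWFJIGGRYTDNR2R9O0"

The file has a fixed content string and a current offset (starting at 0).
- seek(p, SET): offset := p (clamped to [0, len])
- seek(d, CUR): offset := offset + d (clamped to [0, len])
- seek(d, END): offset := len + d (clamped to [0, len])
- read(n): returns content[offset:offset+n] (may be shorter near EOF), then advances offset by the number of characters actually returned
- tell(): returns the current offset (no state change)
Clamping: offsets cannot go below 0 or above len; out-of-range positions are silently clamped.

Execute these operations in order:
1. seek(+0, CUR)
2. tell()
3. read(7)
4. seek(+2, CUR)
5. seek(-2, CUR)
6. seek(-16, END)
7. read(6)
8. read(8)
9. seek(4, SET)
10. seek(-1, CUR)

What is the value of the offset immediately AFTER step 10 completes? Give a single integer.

Answer: 3

Derivation:
After 1 (seek(+0, CUR)): offset=0
After 2 (tell()): offset=0
After 3 (read(7)): returned 'KAB3TI6', offset=7
After 4 (seek(+2, CUR)): offset=9
After 5 (seek(-2, CUR)): offset=7
After 6 (seek(-16, END)): offset=9
After 7 (read(6)): returned 'FJIGGR', offset=15
After 8 (read(8)): returned 'YTDNR2R9', offset=23
After 9 (seek(4, SET)): offset=4
After 10 (seek(-1, CUR)): offset=3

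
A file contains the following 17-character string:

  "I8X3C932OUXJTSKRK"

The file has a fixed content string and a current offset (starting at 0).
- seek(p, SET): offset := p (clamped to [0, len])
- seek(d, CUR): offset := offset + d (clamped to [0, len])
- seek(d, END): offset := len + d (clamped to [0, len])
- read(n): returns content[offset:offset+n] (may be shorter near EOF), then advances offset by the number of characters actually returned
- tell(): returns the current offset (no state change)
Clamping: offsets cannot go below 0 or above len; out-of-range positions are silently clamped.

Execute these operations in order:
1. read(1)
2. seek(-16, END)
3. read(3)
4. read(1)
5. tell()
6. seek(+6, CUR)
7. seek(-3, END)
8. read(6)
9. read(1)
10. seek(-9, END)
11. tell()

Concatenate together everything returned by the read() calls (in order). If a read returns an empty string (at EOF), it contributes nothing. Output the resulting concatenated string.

After 1 (read(1)): returned 'I', offset=1
After 2 (seek(-16, END)): offset=1
After 3 (read(3)): returned '8X3', offset=4
After 4 (read(1)): returned 'C', offset=5
After 5 (tell()): offset=5
After 6 (seek(+6, CUR)): offset=11
After 7 (seek(-3, END)): offset=14
After 8 (read(6)): returned 'KRK', offset=17
After 9 (read(1)): returned '', offset=17
After 10 (seek(-9, END)): offset=8
After 11 (tell()): offset=8

Answer: I8X3CKRK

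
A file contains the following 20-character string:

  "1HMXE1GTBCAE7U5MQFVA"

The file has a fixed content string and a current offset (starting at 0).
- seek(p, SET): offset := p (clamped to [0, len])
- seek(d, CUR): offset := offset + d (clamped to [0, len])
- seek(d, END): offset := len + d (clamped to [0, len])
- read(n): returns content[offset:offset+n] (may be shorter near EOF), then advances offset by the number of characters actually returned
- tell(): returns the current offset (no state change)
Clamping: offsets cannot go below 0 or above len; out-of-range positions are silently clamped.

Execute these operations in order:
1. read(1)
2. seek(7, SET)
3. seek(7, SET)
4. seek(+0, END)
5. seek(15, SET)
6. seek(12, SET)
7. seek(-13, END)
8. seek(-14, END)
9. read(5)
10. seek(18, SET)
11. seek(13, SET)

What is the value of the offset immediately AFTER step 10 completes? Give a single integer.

After 1 (read(1)): returned '1', offset=1
After 2 (seek(7, SET)): offset=7
After 3 (seek(7, SET)): offset=7
After 4 (seek(+0, END)): offset=20
After 5 (seek(15, SET)): offset=15
After 6 (seek(12, SET)): offset=12
After 7 (seek(-13, END)): offset=7
After 8 (seek(-14, END)): offset=6
After 9 (read(5)): returned 'GTBCA', offset=11
After 10 (seek(18, SET)): offset=18

Answer: 18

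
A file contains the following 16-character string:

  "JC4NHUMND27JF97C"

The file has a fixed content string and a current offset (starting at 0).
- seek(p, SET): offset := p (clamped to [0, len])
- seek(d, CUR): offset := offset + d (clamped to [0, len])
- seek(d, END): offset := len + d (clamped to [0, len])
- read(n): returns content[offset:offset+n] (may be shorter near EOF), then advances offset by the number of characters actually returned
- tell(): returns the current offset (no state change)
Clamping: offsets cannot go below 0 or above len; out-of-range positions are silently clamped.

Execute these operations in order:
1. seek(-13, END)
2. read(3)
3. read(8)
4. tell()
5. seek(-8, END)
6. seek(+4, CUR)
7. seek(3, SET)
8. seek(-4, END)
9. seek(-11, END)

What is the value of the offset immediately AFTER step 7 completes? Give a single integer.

Answer: 3

Derivation:
After 1 (seek(-13, END)): offset=3
After 2 (read(3)): returned 'NHU', offset=6
After 3 (read(8)): returned 'MND27JF9', offset=14
After 4 (tell()): offset=14
After 5 (seek(-8, END)): offset=8
After 6 (seek(+4, CUR)): offset=12
After 7 (seek(3, SET)): offset=3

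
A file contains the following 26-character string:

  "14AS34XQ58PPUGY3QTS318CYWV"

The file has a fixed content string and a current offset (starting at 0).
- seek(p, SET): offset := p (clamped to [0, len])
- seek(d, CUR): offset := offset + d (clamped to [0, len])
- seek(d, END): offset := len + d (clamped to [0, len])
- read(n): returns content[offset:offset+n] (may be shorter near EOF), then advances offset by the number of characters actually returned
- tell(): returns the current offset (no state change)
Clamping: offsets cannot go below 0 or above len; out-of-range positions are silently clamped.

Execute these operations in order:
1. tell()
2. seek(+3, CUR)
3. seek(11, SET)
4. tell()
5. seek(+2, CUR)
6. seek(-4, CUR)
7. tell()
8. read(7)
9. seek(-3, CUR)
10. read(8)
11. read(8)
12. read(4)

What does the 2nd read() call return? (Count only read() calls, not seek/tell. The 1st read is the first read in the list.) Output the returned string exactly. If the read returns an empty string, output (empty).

After 1 (tell()): offset=0
After 2 (seek(+3, CUR)): offset=3
After 3 (seek(11, SET)): offset=11
After 4 (tell()): offset=11
After 5 (seek(+2, CUR)): offset=13
After 6 (seek(-4, CUR)): offset=9
After 7 (tell()): offset=9
After 8 (read(7)): returned '8PPUGY3', offset=16
After 9 (seek(-3, CUR)): offset=13
After 10 (read(8)): returned 'GY3QTS31', offset=21
After 11 (read(8)): returned '8CYWV', offset=26
After 12 (read(4)): returned '', offset=26

Answer: GY3QTS31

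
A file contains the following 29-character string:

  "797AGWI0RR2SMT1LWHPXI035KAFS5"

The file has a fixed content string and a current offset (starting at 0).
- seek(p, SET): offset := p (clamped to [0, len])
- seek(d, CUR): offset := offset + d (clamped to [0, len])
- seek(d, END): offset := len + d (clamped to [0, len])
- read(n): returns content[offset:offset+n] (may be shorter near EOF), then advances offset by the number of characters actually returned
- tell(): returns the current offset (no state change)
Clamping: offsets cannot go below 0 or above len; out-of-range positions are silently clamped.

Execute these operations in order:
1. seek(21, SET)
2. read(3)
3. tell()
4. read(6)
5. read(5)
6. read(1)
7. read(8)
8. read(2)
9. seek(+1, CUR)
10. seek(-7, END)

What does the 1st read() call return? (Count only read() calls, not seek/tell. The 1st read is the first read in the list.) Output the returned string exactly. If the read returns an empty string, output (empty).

After 1 (seek(21, SET)): offset=21
After 2 (read(3)): returned '035', offset=24
After 3 (tell()): offset=24
After 4 (read(6)): returned 'KAFS5', offset=29
After 5 (read(5)): returned '', offset=29
After 6 (read(1)): returned '', offset=29
After 7 (read(8)): returned '', offset=29
After 8 (read(2)): returned '', offset=29
After 9 (seek(+1, CUR)): offset=29
After 10 (seek(-7, END)): offset=22

Answer: 035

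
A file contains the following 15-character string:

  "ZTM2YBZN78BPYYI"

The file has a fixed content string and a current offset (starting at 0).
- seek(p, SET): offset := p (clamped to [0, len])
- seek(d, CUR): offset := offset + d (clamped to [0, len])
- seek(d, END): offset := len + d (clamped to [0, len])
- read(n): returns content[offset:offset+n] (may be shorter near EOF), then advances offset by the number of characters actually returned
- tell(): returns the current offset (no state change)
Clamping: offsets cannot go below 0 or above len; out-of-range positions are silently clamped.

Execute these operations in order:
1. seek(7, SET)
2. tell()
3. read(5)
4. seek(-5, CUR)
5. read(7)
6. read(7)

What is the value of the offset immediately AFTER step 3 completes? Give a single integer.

Answer: 12

Derivation:
After 1 (seek(7, SET)): offset=7
After 2 (tell()): offset=7
After 3 (read(5)): returned 'N78BP', offset=12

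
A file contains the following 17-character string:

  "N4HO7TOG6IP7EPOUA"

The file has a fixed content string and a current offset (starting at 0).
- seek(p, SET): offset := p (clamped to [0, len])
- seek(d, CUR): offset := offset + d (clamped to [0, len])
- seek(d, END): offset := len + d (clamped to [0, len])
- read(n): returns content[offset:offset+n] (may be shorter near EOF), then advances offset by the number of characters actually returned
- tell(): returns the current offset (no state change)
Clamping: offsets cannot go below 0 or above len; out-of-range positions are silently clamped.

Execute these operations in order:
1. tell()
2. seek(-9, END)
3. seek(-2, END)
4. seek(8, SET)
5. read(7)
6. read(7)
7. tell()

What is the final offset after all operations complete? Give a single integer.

Answer: 17

Derivation:
After 1 (tell()): offset=0
After 2 (seek(-9, END)): offset=8
After 3 (seek(-2, END)): offset=15
After 4 (seek(8, SET)): offset=8
After 5 (read(7)): returned '6IP7EPO', offset=15
After 6 (read(7)): returned 'UA', offset=17
After 7 (tell()): offset=17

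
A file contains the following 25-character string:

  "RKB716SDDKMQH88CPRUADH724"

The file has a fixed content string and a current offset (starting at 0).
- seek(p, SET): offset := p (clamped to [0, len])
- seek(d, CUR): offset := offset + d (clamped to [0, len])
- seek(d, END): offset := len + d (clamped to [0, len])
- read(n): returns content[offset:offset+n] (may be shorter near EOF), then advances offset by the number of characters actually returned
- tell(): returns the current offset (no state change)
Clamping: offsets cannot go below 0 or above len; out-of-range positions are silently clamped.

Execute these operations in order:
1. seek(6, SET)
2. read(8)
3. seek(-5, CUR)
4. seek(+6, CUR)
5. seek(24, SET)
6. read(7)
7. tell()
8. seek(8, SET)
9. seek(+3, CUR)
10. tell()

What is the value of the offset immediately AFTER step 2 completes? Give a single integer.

After 1 (seek(6, SET)): offset=6
After 2 (read(8)): returned 'SDDKMQH8', offset=14

Answer: 14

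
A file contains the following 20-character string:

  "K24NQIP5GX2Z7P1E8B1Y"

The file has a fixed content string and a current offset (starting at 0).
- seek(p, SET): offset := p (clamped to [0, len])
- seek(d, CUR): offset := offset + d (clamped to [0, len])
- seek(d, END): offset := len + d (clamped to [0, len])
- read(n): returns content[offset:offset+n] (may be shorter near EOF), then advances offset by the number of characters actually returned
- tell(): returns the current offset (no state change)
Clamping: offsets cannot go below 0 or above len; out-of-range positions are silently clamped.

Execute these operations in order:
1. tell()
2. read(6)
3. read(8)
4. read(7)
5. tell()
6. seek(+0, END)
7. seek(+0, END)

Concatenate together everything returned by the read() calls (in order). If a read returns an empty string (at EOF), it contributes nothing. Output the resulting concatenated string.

Answer: K24NQIP5GX2Z7P1E8B1Y

Derivation:
After 1 (tell()): offset=0
After 2 (read(6)): returned 'K24NQI', offset=6
After 3 (read(8)): returned 'P5GX2Z7P', offset=14
After 4 (read(7)): returned '1E8B1Y', offset=20
After 5 (tell()): offset=20
After 6 (seek(+0, END)): offset=20
After 7 (seek(+0, END)): offset=20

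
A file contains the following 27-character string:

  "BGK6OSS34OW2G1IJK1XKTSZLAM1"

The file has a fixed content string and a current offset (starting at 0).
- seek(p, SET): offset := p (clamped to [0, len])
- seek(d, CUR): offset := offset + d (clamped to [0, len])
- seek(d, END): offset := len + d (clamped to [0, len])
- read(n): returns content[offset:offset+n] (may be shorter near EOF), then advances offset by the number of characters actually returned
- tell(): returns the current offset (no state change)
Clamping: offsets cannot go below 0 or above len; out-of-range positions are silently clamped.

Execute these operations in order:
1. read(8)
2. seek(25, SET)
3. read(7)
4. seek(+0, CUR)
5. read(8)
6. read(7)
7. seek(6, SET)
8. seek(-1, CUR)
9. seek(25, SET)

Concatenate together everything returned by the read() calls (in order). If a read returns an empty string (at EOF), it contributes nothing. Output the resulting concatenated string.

Answer: BGK6OSS3M1

Derivation:
After 1 (read(8)): returned 'BGK6OSS3', offset=8
After 2 (seek(25, SET)): offset=25
After 3 (read(7)): returned 'M1', offset=27
After 4 (seek(+0, CUR)): offset=27
After 5 (read(8)): returned '', offset=27
After 6 (read(7)): returned '', offset=27
After 7 (seek(6, SET)): offset=6
After 8 (seek(-1, CUR)): offset=5
After 9 (seek(25, SET)): offset=25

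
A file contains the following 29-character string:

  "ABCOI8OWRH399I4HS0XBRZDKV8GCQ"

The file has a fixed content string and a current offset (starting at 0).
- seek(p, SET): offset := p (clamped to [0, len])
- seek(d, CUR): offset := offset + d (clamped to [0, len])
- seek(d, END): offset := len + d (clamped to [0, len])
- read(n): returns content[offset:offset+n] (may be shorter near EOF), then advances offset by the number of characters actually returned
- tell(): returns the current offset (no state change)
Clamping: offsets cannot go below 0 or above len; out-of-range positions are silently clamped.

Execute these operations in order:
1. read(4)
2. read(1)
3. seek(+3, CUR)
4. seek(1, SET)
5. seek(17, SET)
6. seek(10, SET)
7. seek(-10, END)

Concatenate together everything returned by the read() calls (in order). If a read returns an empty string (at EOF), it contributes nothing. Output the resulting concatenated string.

Answer: ABCOI

Derivation:
After 1 (read(4)): returned 'ABCO', offset=4
After 2 (read(1)): returned 'I', offset=5
After 3 (seek(+3, CUR)): offset=8
After 4 (seek(1, SET)): offset=1
After 5 (seek(17, SET)): offset=17
After 6 (seek(10, SET)): offset=10
After 7 (seek(-10, END)): offset=19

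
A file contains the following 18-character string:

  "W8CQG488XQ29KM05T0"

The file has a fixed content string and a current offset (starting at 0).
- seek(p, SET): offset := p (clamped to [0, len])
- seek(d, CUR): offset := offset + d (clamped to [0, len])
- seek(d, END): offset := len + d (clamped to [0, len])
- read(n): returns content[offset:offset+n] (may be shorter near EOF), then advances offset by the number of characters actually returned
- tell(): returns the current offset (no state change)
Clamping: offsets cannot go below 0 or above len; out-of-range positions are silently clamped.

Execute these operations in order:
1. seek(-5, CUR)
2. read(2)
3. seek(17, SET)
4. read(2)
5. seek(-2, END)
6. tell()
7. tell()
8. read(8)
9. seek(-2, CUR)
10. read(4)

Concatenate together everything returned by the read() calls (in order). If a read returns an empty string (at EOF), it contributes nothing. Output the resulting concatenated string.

Answer: W80T0T0

Derivation:
After 1 (seek(-5, CUR)): offset=0
After 2 (read(2)): returned 'W8', offset=2
After 3 (seek(17, SET)): offset=17
After 4 (read(2)): returned '0', offset=18
After 5 (seek(-2, END)): offset=16
After 6 (tell()): offset=16
After 7 (tell()): offset=16
After 8 (read(8)): returned 'T0', offset=18
After 9 (seek(-2, CUR)): offset=16
After 10 (read(4)): returned 'T0', offset=18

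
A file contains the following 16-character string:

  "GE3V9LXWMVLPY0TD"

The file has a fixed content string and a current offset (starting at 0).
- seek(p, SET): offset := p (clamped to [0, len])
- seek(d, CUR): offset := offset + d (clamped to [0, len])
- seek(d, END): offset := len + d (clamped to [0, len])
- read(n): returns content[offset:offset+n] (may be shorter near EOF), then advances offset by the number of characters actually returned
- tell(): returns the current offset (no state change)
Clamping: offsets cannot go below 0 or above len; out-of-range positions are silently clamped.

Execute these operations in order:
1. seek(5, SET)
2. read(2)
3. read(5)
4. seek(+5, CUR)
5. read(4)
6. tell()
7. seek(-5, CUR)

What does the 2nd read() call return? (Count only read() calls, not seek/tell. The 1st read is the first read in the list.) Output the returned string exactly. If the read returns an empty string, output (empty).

Answer: WMVLP

Derivation:
After 1 (seek(5, SET)): offset=5
After 2 (read(2)): returned 'LX', offset=7
After 3 (read(5)): returned 'WMVLP', offset=12
After 4 (seek(+5, CUR)): offset=16
After 5 (read(4)): returned '', offset=16
After 6 (tell()): offset=16
After 7 (seek(-5, CUR)): offset=11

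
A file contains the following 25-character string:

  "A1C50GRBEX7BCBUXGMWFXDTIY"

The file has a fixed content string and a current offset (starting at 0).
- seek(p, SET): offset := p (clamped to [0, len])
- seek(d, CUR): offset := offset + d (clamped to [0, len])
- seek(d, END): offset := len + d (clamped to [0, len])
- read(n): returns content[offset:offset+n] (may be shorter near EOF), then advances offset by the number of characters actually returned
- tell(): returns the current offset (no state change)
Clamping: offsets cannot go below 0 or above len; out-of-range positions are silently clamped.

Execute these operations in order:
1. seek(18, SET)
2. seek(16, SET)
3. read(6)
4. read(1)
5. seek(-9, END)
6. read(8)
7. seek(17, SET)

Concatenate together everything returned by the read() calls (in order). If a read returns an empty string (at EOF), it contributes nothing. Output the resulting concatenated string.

Answer: GMWFXDTGMWFXDTI

Derivation:
After 1 (seek(18, SET)): offset=18
After 2 (seek(16, SET)): offset=16
After 3 (read(6)): returned 'GMWFXD', offset=22
After 4 (read(1)): returned 'T', offset=23
After 5 (seek(-9, END)): offset=16
After 6 (read(8)): returned 'GMWFXDTI', offset=24
After 7 (seek(17, SET)): offset=17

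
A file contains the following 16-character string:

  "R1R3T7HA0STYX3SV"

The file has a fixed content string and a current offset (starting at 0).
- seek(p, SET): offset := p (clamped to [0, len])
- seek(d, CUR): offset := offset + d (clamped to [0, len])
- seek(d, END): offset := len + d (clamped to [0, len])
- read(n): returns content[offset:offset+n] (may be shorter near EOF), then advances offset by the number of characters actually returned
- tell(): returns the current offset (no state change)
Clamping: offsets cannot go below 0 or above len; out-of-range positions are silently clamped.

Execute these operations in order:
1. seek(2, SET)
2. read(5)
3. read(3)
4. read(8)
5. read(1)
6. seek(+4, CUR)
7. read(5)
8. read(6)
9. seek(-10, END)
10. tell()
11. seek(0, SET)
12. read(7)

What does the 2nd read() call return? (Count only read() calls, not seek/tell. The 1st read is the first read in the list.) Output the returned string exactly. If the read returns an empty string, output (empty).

After 1 (seek(2, SET)): offset=2
After 2 (read(5)): returned 'R3T7H', offset=7
After 3 (read(3)): returned 'A0S', offset=10
After 4 (read(8)): returned 'TYX3SV', offset=16
After 5 (read(1)): returned '', offset=16
After 6 (seek(+4, CUR)): offset=16
After 7 (read(5)): returned '', offset=16
After 8 (read(6)): returned '', offset=16
After 9 (seek(-10, END)): offset=6
After 10 (tell()): offset=6
After 11 (seek(0, SET)): offset=0
After 12 (read(7)): returned 'R1R3T7H', offset=7

Answer: A0S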